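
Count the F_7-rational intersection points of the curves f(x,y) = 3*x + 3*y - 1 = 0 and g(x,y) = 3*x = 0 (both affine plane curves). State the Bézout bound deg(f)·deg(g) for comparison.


Common zeros: {(0, 5)}; count = 1; Bézout bound = 1.

deg(f) = 1, deg(g) = 1, so Bézout bound = 1.
Scan x ∈ F_7. For each x, list the y ∈ F_7 with f(x, y) ≡ 0 and those with g(x, y) ≡ 0 (mod 7); the common zeros in that column are the intersection.
  x = 0: f ≡ 0 at y ∈ {5}; g ≡ 0 at y ∈ {0, 1, 2, 3, 4, 5, 6}; common: {5}.
  x = 1: f ≡ 0 at y ∈ {4}; g ≡ 0 at y ∈ ∅; common: ∅.
  x = 2: f ≡ 0 at y ∈ {3}; g ≡ 0 at y ∈ ∅; common: ∅.
  x = 3: f ≡ 0 at y ∈ {2}; g ≡ 0 at y ∈ ∅; common: ∅.
  x = 4: f ≡ 0 at y ∈ {1}; g ≡ 0 at y ∈ ∅; common: ∅.
  x = 5: f ≡ 0 at y ∈ {0}; g ≡ 0 at y ∈ ∅; common: ∅.
  x = 6: f ≡ 0 at y ∈ {6}; g ≡ 0 at y ∈ ∅; common: ∅.
Collecting: common zeros = {(0, 5)}, so the count is 1.
Comparison with the Bézout bound: 1 ≤ 1 = deg(f)·deg(g), as expected for curves with no common component (the bound is attained).


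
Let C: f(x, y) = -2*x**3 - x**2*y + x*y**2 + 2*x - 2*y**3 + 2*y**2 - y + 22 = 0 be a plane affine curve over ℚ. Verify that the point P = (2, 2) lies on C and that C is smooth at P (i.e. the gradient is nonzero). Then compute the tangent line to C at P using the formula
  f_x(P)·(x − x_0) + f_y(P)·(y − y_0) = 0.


Tangent line at P: -26*x - 13*y + 78 = 0.

Step 1: f(2, 2) = 0, so P lies on C.
Step 2: partial derivatives
  f_x(x, y) = -6*x**2 - 2*x*y + y**2 + 2, f_y(x, y) = -x**2 + 2*x*y - 6*y**2 + 4*y - 1.
  f_x(P) = -26, f_y(P) = -13 (gradient nonzero, so P is smooth).
Step 3: tangent line at P: -26·(x − 2) + -13·(y − 2) = 0.
Expanding: -26*x - 13*y + 78 = 0.


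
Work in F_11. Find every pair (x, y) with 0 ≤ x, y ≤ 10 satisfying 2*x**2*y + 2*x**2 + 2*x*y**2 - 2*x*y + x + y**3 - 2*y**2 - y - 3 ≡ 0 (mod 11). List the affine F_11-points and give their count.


Affine F_11-points: {(1, 0), (1, 1), (1, 10), (2, 8), (4, 0), (5, 5), (6, 9), (7, 1), (7, 8), (9, 5), (10, 6)}; count = 11.

For each of the 121 pairs (x, y) ∈ F_11², evaluate f(x, y) mod 11. Record the zeros.
  x = 0: [0↦8, 1↦6, 2↦6, 3↦3, 4↦3, 5↦1, 6↦3, 7↦4, 8↦10, 9↦5, 10↦6]  zeros at y ∈ ∅
  x = 1: [0↦0, 1↦0, 2↦6, 3↦2, 4↦5, 5↦10, 6↦1, 7↦6, 8↦9, 9↦5, 10↦0]  zeros at y ∈ {0, 1, 10}
  x = 2: [0↦7, 1↦2, 2↦7, 3↦6, 4↦5, 5↦10, 6↦5, 7↦7, 8↦0, 9↦1, 10↦5]  zeros at y ∈ {8}
  x = 3: [0↦7, 1↦1, 2↦9, 3↦4, 4↦3, 5↦1, 6↦4, 7↦7, 8↦5, 9↦4, 10↦10]  zeros at y ∈ ∅
  x = 4: [0↦0, 1↦8, 2↦1, 3↦7, 4↦10, 5↦5, 6↦9, 7↦6, 8↦2, 9↦3, 10↦4]  zeros at y ∈ {0}
  x = 5: [0↦8, 1↦1, 2↦5, 3↦4, 4↦4, 5↦0, 6↦9, 7↦4, 8↦2, 9↦9, 10↦9]  zeros at y ∈ {5}
  x = 6: [0↦9, 1↦2, 2↦10, 3↦6, 4↦7, 5↦8, 6↦4, 7↦1, 8↦5, 9↦0, 10↦3]  zeros at y ∈ {9}
  x = 7: [0↦3, 1↦0, 2↦5, 3↦2, 4↦8, 5↦7, 6↦5, 7↦8, 8↦0, 9↦9, 10↦8]  zeros at y ∈ {1, 8}
  x = 8: [0↦1, 1↦6, 2↦1, 3↦3, 4↦7, 5↦8, 6↦1, 7↦3, 8↦9, 9↦3, 10↦2]  zeros at y ∈ ∅
  x = 9: [0↦3, 1↦9, 2↦9, 3↦9, 4↦4, 5↦0, 6↦3, 7↦8, 8↦10, 9↦4, 10↦7]  zeros at y ∈ {5}
  x = 10: [0↦9, 1↦9, 2↦7, 3↦9, 4↦10, 5↦5, 6↦0, 7↦1, 8↦3, 9↦1, 10↦1]  zeros at y ∈ {6}
Collecting zeros: affine points = {(1, 0), (1, 1), (1, 10), (2, 8), (4, 0), (5, 5), (6, 9), (7, 1), (7, 8), (9, 5), (10, 6)}.
Total count |C(F_11)_aff| = 11.


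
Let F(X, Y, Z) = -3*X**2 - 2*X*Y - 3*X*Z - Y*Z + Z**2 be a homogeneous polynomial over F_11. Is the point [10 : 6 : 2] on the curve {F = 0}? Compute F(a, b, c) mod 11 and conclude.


F(10,6,2) ≡ 7 (mod 11); P is NOT on the curve.

Evaluate F(10, 6, 2) term-by-term (mod 11).
  -3*X**2 ↦ -3·100·1·1 = -300
  -2*X*Y ↦ -2·10·6·1 = -120
  -3*X*Z ↦ -3·10·1·2 = -60
  -Y*Z ↦ -1·1·6·2 = -12
  Z**2 ↦ 1·1·1·4 = 4
Sum: F(10, 6, 2) = (-300) + (-120) + (-60) + (-12) + (4) = -488.
Reducing mod 11: -488 ≡ 7 (mod 11).
Since F(a, b, c) ≡ 7 ≠ 0 (mod 11), P does NOT lie on the curve.


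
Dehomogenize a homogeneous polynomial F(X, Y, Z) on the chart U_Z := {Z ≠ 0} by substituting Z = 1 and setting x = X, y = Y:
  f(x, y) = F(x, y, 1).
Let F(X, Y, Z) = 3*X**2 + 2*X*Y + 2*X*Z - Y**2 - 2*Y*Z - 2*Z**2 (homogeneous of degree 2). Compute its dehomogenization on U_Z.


f(x, y) = 3*x**2 + 2*x*y + 2*x - y**2 - 2*y - 2

On U_Z we set Z = 1. Each monomial c·X^i·Y^j·Z^k in F becomes c·x^i·y^j·1^k = c·x^i·y^j.
Substituting Z = 1: F(X, Y, 1) = 3*x**2 + 2*x*y + 2*x - y**2 - 2*y - 2.
Note: deg(f) ≤ deg(F) = 2; strict inequality happens when F is divisible by Z (lost terms).


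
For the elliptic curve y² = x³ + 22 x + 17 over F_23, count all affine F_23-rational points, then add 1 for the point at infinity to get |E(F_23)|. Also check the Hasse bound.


Affine points = {(2, 0), (3, 8), (3, 15), (4, 10), (4, 13), (7, 10), (7, 13), (9, 1), (9, 22), (10, 8), (10, 15), (11, 7), (11, 16), (12, 10), (12, 13), (13, 4), (13, 19), (16, 7), (16, 16), (18, 9), (18, 14), (19, 7), (19, 16), (20, 4), (20, 19)}; affine count = 25; |E(F_23)| = 26.

Discriminant check: Δ ∝ 4a³ + 27b² = 4·22³ + 27·17² = 4·10648 + 27·289 ≡ 2 (mod 23). Nonzero ⇒ E is nonsingular.
For each x ∈ F_23, compute rhs = x³ + 22·x + 17 mod 23, then count y ∈ F_23 with y² ≡ rhs.
  x = 0: rhs = 17, matching y values: none (0 points).
  x = 1: rhs = 17, matching y values: none (0 points).
  x = 2: rhs = 0, matching y values: 0 (1 points).
  x = 3: rhs = 18, matching y values: 8, 15 (2 points).
  x = 4: rhs = 8, matching y values: 10, 13 (2 points).
  x = 5: rhs = 22, matching y values: none (0 points).
  x = 6: rhs = 20, matching y values: none (0 points).
  x = 7: rhs = 8, matching y values: 10, 13 (2 points).
  x = 8: rhs = 15, matching y values: none (0 points).
  x = 9: rhs = 1, matching y values: 1, 22 (2 points).
  x = 10: rhs = 18, matching y values: 8, 15 (2 points).
  x = 11: rhs = 3, matching y values: 7, 16 (2 points).
  x = 12: rhs = 8, matching y values: 10, 13 (2 points).
  x = 13: rhs = 16, matching y values: 4, 19 (2 points).
  x = 14: rhs = 10, matching y values: none (0 points).
  x = 15: rhs = 19, matching y values: none (0 points).
  x = 16: rhs = 3, matching y values: 7, 16 (2 points).
  x = 17: rhs = 14, matching y values: none (0 points).
  x = 18: rhs = 12, matching y values: 9, 14 (2 points).
  x = 19: rhs = 3, matching y values: 7, 16 (2 points).
  x = 20: rhs = 16, matching y values: 4, 19 (2 points).
  x = 21: rhs = 11, matching y values: none (0 points).
  x = 22: rhs = 17, matching y values: none (0 points).
Total affine count: 25.
Full point count |E(F_23)| = 25 + 1 = 26.
Hasse bound: |26 − (23+1)| = |2| = 2 ≤ 2√23 ≈ 9.5917 ✓.


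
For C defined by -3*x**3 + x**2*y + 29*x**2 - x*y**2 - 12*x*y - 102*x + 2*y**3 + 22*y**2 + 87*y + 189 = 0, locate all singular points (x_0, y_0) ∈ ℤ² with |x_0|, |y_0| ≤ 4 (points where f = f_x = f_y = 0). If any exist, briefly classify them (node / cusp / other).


Singular points: {(3, -3)}; classification: node.

Compute partial derivatives:
  f_x = -9*x**2 + 2*x*y + 58*x - y**2 - 12*y - 102.
  f_y = x**2 - 2*x*y - 12*x + 6*y**2 + 44*y + 87.
Scan x_0 ∈ {−4, ..., 4}. For each x_0, f_y(x_0, y) is a polynomial in y; find its integer roots y ∈ {−4, ..., 4}, then test f_x and f at those candidates.
  x = -4: f_y(-4, y) = 6*y**2 + 52*y + 151; no integer root y with |y| ≤ 4.
  x = -3: f_y(-3, y) = 6*y**2 + 50*y + 132; no integer root y with |y| ≤ 4.
  x = -2: f_y(-2, y) = 6*y**2 + 48*y + 115; no integer root y with |y| ≤ 4.
  x = -1: f_y(-1, y) = 6*y**2 + 46*y + 100; no integer root y with |y| ≤ 4.
  x = 0: f_y(0, y) = 6*y**2 + 44*y + 87; no integer root y with |y| ≤ 4.
  x = 1: f_y(1, y) = 6*y**2 + 42*y + 76; no integer root y with |y| ≤ 4.
  x = 2: f_y(2, y) = 6*y**2 + 40*y + 67; no integer root y with |y| ≤ 4.
  x = 3: f_y(3, y) = 6*y**2 + 38*y + 60; vanishes at y ∈ {-3}. (3, -3): f_x = 0, f = 0 — SINGULAR.
  x = 4: f_y(4, y) = 6*y**2 + 36*y + 55; no integer root y with |y| ≤ 4.
Only singular point on the grid: (3, -3).
Classify: substitute x = 3 + u, y = -3 + v and expand: f = -3*u**3 + u**2*v - u**2 - u*v**2 + 2*v**3 + v**2.
No constant or linear terms (consistent with a singular point). Quadratic part: -u**2 + v**2. Cubic part: -3*u**3 + u**2*v - u*v**2 + 2*v**3.
The quadratic part v**2 - u**2 = (v − u)(v + u) splits into two distinct linear factors, so there are two distinct tangent lines y − -3 = ±(x − 3) — this is a node (ordinary double point).
Classification: node.


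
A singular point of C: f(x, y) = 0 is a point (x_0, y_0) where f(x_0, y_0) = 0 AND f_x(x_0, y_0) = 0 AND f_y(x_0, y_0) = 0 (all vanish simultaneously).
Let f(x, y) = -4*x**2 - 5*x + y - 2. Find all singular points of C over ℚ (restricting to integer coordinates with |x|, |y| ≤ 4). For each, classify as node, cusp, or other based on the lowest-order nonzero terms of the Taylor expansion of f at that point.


No singular points in the scanned grid; C is smooth there.

Compute partial derivatives:
  f_x = -8*x - 5.
  f_y = 1.
f_y = 1 is a nonzero constant, so f_y never vanishes: no point (x, y) can satisfy f = f_x = f_y = 0. In particular no (x, y) ∈ {−4, ..., 4}² is singular; the curve is smooth.


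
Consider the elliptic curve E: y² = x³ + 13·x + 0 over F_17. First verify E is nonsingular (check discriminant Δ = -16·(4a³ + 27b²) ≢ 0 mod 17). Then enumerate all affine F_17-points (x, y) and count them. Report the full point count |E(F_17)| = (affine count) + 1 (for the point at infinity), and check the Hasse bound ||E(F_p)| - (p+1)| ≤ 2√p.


Affine points = {(0, 0), (2, 0), (3, 7), (3, 10), (7, 3), (7, 14), (8, 2), (8, 15), (9, 8), (9, 9), (10, 5), (10, 12), (14, 6), (14, 11), (15, 0)}; affine count = 15; |E(F_17)| = 16.

Discriminant check: Δ ∝ 4a³ + 27b² = 4·13³ + 27·0² = 4·2197 + 27·0 ≡ 16 (mod 17). Nonzero ⇒ E is nonsingular.
For each x ∈ F_17, compute rhs = x³ + 13·x + 0 mod 17, then count y ∈ F_17 with y² ≡ rhs.
  x = 0: rhs = 0, matching y values: 0 (1 points).
  x = 1: rhs = 14, matching y values: none (0 points).
  x = 2: rhs = 0, matching y values: 0 (1 points).
  x = 3: rhs = 15, matching y values: 7, 10 (2 points).
  x = 4: rhs = 14, matching y values: none (0 points).
  x = 5: rhs = 3, matching y values: none (0 points).
  x = 6: rhs = 5, matching y values: none (0 points).
  x = 7: rhs = 9, matching y values: 3, 14 (2 points).
  x = 8: rhs = 4, matching y values: 2, 15 (2 points).
  x = 9: rhs = 13, matching y values: 8, 9 (2 points).
  x = 10: rhs = 8, matching y values: 5, 12 (2 points).
  x = 11: rhs = 12, matching y values: none (0 points).
  x = 12: rhs = 14, matching y values: none (0 points).
  x = 13: rhs = 3, matching y values: none (0 points).
  x = 14: rhs = 2, matching y values: 6, 11 (2 points).
  x = 15: rhs = 0, matching y values: 0 (1 points).
  x = 16: rhs = 3, matching y values: none (0 points).
Total affine count: 15.
Full point count |E(F_17)| = 15 + 1 = 16.
Hasse bound: |16 − (17+1)| = |-2| = 2 ≤ 2√17 ≈ 8.2462 ✓.


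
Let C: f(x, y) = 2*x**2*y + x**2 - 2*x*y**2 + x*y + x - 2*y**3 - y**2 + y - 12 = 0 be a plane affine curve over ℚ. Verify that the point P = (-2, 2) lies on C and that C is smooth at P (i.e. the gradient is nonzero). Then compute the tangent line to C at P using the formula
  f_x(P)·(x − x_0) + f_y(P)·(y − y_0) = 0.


Tangent line at P: -25*x - 5*y - 40 = 0.

Step 1: f(-2, 2) = 0, so P lies on C.
Step 2: partial derivatives
  f_x(x, y) = 4*x*y + 2*x - 2*y**2 + y + 1, f_y(x, y) = 2*x**2 - 4*x*y + x - 6*y**2 - 2*y + 1.
  f_x(P) = -25, f_y(P) = -5 (gradient nonzero, so P is smooth).
Step 3: tangent line at P: -25·(x − -2) + -5·(y − 2) = 0.
Expanding: -25*x - 5*y - 40 = 0.


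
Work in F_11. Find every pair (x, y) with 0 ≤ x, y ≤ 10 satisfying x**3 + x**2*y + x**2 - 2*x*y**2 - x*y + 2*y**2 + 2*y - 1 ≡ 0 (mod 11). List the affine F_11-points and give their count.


Affine F_11-points: {(0, 2), (0, 8), (1, 5), (2, 0), (2, 2), (5, 3), (5, 8), (6, 2), (6, 10), (8, 4), (8, 8)}; count = 11.

For each of the 121 pairs (x, y) ∈ F_11², evaluate f(x, y) mod 11. Record the zeros.
  x = 0: [0↦10, 1↦3, 2↦0, 3↦1, 4↦6, 5↦4, 6↦6, 7↦1, 8↦0, 9↦3, 10↦10]  zeros at y ∈ {2, 8}
  x = 1: [0↦1, 1↦3, 2↦5, 3↦7, 4↦9, 5↦0, 6↦2, 7↦4, 8↦6, 9↦8, 10↦10]  zeros at y ∈ {5}
  x = 2: [0↦0, 1↦2, 2↦0, 3↦5, 4↦6, 5↦3, 6↦7, 7↦7, 8↦3, 9↦6, 10↦5]  zeros at y ∈ {0, 2}
  x = 3: [0↦2, 1↦6, 2↦2, 3↦1, 4↦3, 5↦8, 6↦5, 7↦5, 8↦8, 9↦3, 10↦1]  zeros at y ∈ ∅
  x = 4: [0↦2, 1↦10, 2↦6, 3↦1, 4↦6, 5↦10, 6↦2, 7↦4, 8↦5, 9↦5, 10↦4]  zeros at y ∈ ∅
  x = 5: [0↦6, 1↦9, 2↦7, 3↦0, 4↦10, 5↦4, 6↦4, 7↦10, 8↦0, 9↦7, 10↦9]  zeros at y ∈ {3, 8}
  x = 6: [0↦9, 1↦9, 2↦0, 3↦4, 4↦10, 5↦7, 6↦6, 7↦7, 8↦10, 9↦4, 10↦0]  zeros at y ∈ {2, 10}
  x = 7: [0↦6, 1↦5, 2↦2, 3↦8, 4↦1, 5↦3, 6↦3, 7↦1, 8↦8, 9↦2, 10↦5]  zeros at y ∈ ∅
  x = 8: [0↦3, 1↦3, 2↦8, 3↦7, 4↦0, 5↦9, 6↦1, 7↦9, 8↦0, 9↦7, 10↦8]  zeros at y ∈ {4, 8}
  x = 9: [0↦6, 1↦9, 2↦2, 3↦7, 4↦2, 5↦9, 6↦6, 7↦4, 8↦3, 9↦3, 10↦4]  zeros at y ∈ ∅
  x = 10: [0↦10, 1↦7, 2↦1, 3↦3, 4↦2, 5↦9, 6↦2, 7↦3, 8↦1, 9↦7, 10↦10]  zeros at y ∈ ∅
Collecting zeros: affine points = {(0, 2), (0, 8), (1, 5), (2, 0), (2, 2), (5, 3), (5, 8), (6, 2), (6, 10), (8, 4), (8, 8)}.
Total count |C(F_11)_aff| = 11.


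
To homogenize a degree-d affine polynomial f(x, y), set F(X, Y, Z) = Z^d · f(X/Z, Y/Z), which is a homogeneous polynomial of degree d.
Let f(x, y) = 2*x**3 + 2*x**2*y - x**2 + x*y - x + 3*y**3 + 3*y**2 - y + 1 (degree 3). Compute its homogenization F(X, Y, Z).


F(X, Y, Z) = 2*X**3 + 2*X**2*Y - X**2*Z + X*Y*Z - X*Z**2 + 3*Y**3 + 3*Y**2*Z - Y*Z**2 + Z**3

deg(f) = 3.
Substitute x = X/Z, y = Y/Z into f, then multiply by Z^3.
  monomial 2·x^3·y^0 ↦ 2·X^3·Y^0·Z^0.
  monomial 2·x^2·y^1 ↦ 2·X^2·Y^1·Z^0.
  monomial -1·x^2·y^0 ↦ -1·X^2·Y^0·Z^1.
  monomial 1·x^1·y^1 ↦ 1·X^1·Y^1·Z^1.
  monomial -1·x^1·y^0 ↦ -1·X^1·Y^0·Z^2.
  monomial 3·x^0·y^3 ↦ 3·X^0·Y^3·Z^0.
  monomial 3·x^0·y^2 ↦ 3·X^0·Y^2·Z^1.
  monomial -1·x^0·y^1 ↦ -1·X^0·Y^1·Z^2.
  monomial 1·x^0·y^0 ↦ 1·X^0·Y^0·Z^3.
Collecting: F(X, Y, Z) = 2*X**3 + 2*X**2*Y - X**2*Z + X*Y*Z - X*Z**2 + 3*Y**3 + 3*Y**2*Z - Y*Z**2 + Z**3.


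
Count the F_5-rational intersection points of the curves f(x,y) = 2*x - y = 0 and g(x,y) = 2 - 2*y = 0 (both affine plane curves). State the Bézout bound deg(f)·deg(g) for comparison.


Common zeros: {(3, 1)}; count = 1; Bézout bound = 1.

deg(f) = 1, deg(g) = 1, so Bézout bound = 1.
Scan x ∈ F_5. For each x, list the y ∈ F_5 with f(x, y) ≡ 0 and those with g(x, y) ≡ 0 (mod 5); the common zeros in that column are the intersection.
  x = 0: f ≡ 0 at y ∈ {0}; g ≡ 0 at y ∈ {1}; common: ∅.
  x = 1: f ≡ 0 at y ∈ {2}; g ≡ 0 at y ∈ {1}; common: ∅.
  x = 2: f ≡ 0 at y ∈ {4}; g ≡ 0 at y ∈ {1}; common: ∅.
  x = 3: f ≡ 0 at y ∈ {1}; g ≡ 0 at y ∈ {1}; common: {1}.
  x = 4: f ≡ 0 at y ∈ {3}; g ≡ 0 at y ∈ {1}; common: ∅.
Collecting: common zeros = {(3, 1)}, so the count is 1.
Comparison with the Bézout bound: 1 ≤ 1 = deg(f)·deg(g), as expected for curves with no common component (the bound is attained).


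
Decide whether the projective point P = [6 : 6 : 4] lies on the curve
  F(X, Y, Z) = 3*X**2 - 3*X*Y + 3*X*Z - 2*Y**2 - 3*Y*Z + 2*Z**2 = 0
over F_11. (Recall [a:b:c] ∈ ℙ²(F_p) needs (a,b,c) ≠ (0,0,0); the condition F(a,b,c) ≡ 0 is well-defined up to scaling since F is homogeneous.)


F(6,6,4) ≡ 4 (mod 11); P is NOT on the curve.

Evaluate F(6, 6, 4) term-by-term (mod 11).
  3*X**2 ↦ 3·36·1·1 = 108
  -3*X*Y ↦ -3·6·6·1 = -108
  3*X*Z ↦ 3·6·1·4 = 72
  -2*Y**2 ↦ -2·1·36·1 = -72
  -3*Y*Z ↦ -3·1·6·4 = -72
  2*Z**2 ↦ 2·1·1·16 = 32
Sum: F(6, 6, 4) = (108) + (-108) + (72) + (-72) + (-72) + (32) = -40.
Reducing mod 11: -40 ≡ 4 (mod 11).
Since F(a, b, c) ≡ 4 ≠ 0 (mod 11), P does NOT lie on the curve.


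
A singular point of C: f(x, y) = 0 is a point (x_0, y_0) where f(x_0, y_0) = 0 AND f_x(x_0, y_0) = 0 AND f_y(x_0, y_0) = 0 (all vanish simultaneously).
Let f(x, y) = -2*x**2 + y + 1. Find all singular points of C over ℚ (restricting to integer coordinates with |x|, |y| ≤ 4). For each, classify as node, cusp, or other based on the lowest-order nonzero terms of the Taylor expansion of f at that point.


No singular points in the scanned grid; C is smooth there.

Compute partial derivatives:
  f_x = -4*x.
  f_y = 1.
f_y = 1 is a nonzero constant, so f_y never vanishes: no point (x, y) can satisfy f = f_x = f_y = 0. In particular no (x, y) ∈ {−4, ..., 4}² is singular; the curve is smooth.


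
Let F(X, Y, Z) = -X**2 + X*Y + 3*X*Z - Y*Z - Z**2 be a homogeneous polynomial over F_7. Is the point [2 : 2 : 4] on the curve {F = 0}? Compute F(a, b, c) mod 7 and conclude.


F(2,2,4) ≡ 0 (mod 7); P is on the curve.

Evaluate F(2, 2, 4) term-by-term (mod 7).
  -X**2 ↦ -1·4·1·1 = -4
  X*Y ↦ 1·2·2·1 = 4
  3*X*Z ↦ 3·2·1·4 = 24
  -Y*Z ↦ -1·1·2·4 = -8
  -Z**2 ↦ -1·1·1·16 = -16
Sum: F(2, 2, 4) = (-4) + (4) + (24) + (-8) + (-16) = 0.
Reducing mod 7: 0 ≡ 0 (mod 7).
Since F(a, b, c) ≡ 0 (mod 7), P lies on the curve.


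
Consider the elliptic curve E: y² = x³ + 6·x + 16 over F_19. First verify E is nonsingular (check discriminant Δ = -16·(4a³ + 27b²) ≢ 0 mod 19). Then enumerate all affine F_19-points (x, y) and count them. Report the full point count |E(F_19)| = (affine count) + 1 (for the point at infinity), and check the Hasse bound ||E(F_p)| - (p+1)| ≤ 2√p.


Affine points = {(0, 4), (0, 15), (1, 2), (1, 17), (2, 6), (2, 13), (3, 2), (3, 17), (4, 3), (4, 16), (5, 0), (8, 5), (8, 14), (9, 1), (9, 18), (11, 8), (11, 11), (12, 7), (12, 12), (13, 7), (13, 12), (15, 2), (15, 17), (16, 3), (16, 16), (18, 3), (18, 16)}; affine count = 27; |E(F_19)| = 28.

Discriminant check: Δ ∝ 4a³ + 27b² = 4·6³ + 27·16² = 4·216 + 27·256 ≡ 5 (mod 19). Nonzero ⇒ E is nonsingular.
For each x ∈ F_19, compute rhs = x³ + 6·x + 16 mod 19, then count y ∈ F_19 with y² ≡ rhs.
  x = 0: rhs = 16, matching y values: 4, 15 (2 points).
  x = 1: rhs = 4, matching y values: 2, 17 (2 points).
  x = 2: rhs = 17, matching y values: 6, 13 (2 points).
  x = 3: rhs = 4, matching y values: 2, 17 (2 points).
  x = 4: rhs = 9, matching y values: 3, 16 (2 points).
  x = 5: rhs = 0, matching y values: 0 (1 points).
  x = 6: rhs = 2, matching y values: none (0 points).
  x = 7: rhs = 2, matching y values: none (0 points).
  x = 8: rhs = 6, matching y values: 5, 14 (2 points).
  x = 9: rhs = 1, matching y values: 1, 18 (2 points).
  x = 10: rhs = 12, matching y values: none (0 points).
  x = 11: rhs = 7, matching y values: 8, 11 (2 points).
  x = 12: rhs = 11, matching y values: 7, 12 (2 points).
  x = 13: rhs = 11, matching y values: 7, 12 (2 points).
  x = 14: rhs = 13, matching y values: none (0 points).
  x = 15: rhs = 4, matching y values: 2, 17 (2 points).
  x = 16: rhs = 9, matching y values: 3, 16 (2 points).
  x = 17: rhs = 15, matching y values: none (0 points).
  x = 18: rhs = 9, matching y values: 3, 16 (2 points).
Total affine count: 27.
Full point count |E(F_19)| = 27 + 1 = 28.
Hasse bound: |28 − (19+1)| = |8| = 8 ≤ 2√19 ≈ 8.7178 ✓.


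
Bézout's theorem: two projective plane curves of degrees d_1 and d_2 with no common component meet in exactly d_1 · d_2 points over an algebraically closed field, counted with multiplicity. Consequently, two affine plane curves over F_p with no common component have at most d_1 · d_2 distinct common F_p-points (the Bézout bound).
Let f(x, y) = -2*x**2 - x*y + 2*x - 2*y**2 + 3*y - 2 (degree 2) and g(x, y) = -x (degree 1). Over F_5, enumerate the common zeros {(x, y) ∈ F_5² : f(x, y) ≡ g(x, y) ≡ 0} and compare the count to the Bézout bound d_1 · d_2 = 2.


Common zeros: ∅; count = 0; Bézout bound = 2.

deg(f) = 2, deg(g) = 1, so Bézout bound = 2.
Scan x ∈ F_5. For each x, list the y ∈ F_5 with f(x, y) ≡ 0 and those with g(x, y) ≡ 0 (mod 5); the common zeros in that column are the intersection.
  x = 0: f ≡ 0 at y ∈ ∅; g ≡ 0 at y ∈ {0, 1, 2, 3, 4}; common: ∅.
  x = 1: f ≡ 0 at y ∈ ∅; g ≡ 0 at y ∈ ∅; common: ∅.
  x = 2: f ≡ 0 at y ∈ ∅; g ≡ 0 at y ∈ ∅; common: ∅.
  x = 3: f ≡ 0 at y ∈ ∅; g ≡ 0 at y ∈ ∅; common: ∅.
  x = 4: f ≡ 0 at y ∈ ∅; g ≡ 0 at y ∈ ∅; common: ∅.
Collecting: common zeros = ∅, so the count is 0.
Comparison with the Bézout bound: 0 ≤ 2 = deg(f)·deg(g), as expected for curves with no common component (the affine F_5-count falls short of the bound because intersections may lie at infinity, over extension fields, or carry multiplicity).


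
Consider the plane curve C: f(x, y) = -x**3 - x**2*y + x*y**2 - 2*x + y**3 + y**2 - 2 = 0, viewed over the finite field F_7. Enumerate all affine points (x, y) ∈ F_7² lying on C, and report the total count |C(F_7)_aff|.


Affine F_7-points: {(0, 1), (2, 0), (2, 1), (2, 3), (3, 0), (4, 1), (5, 4), (6, 2)}; count = 8.

For each of the 49 pairs (x, y) ∈ F_7², evaluate f(x, y) mod 7. Record the zeros.
  x = 0: [0↦5, 1↦0, 2↦3, 3↦6, 4↦1, 5↦1, 6↦5]  zeros at y ∈ {1}
  x = 1: [0↦2, 1↦4, 2↦2, 3↦2, 4↦3, 5↦4, 6↦4]  zeros at y ∈ ∅
  x = 2: [0↦0, 1↦0, 2↦5, 3↦0, 4↦5, 5↦5, 6↦6]  zeros at y ∈ {0, 1, 3}
  x = 3: [0↦0, 1↦3, 2↦6, 3↦1, 4↦1, 5↦5, 6↦5]  zeros at y ∈ {0}
  x = 4: [0↦3, 1↦0, 2↦6, 3↦6, 4↦6, 5↦5, 6↦2]  zeros at y ∈ {1}
  x = 5: [0↦3, 1↦6, 2↦6, 3↦2, 4↦0, 5↦6, 6↦5]  zeros at y ∈ {4}
  x = 6: [0↦1, 1↦1, 2↦0, 3↦4, 4↦5, 5↦2, 6↦1]  zeros at y ∈ {2}
Collecting zeros: affine points = {(0, 1), (2, 0), (2, 1), (2, 3), (3, 0), (4, 1), (5, 4), (6, 2)}.
Total count |C(F_7)_aff| = 8.


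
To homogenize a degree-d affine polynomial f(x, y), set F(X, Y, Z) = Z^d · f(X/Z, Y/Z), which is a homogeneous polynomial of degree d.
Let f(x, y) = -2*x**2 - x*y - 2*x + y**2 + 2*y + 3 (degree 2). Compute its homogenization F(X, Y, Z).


F(X, Y, Z) = -2*X**2 - X*Y - 2*X*Z + Y**2 + 2*Y*Z + 3*Z**2

deg(f) = 2.
Substitute x = X/Z, y = Y/Z into f, then multiply by Z^2.
  monomial -2·x^2·y^0 ↦ -2·X^2·Y^0·Z^0.
  monomial -1·x^1·y^1 ↦ -1·X^1·Y^1·Z^0.
  monomial -2·x^1·y^0 ↦ -2·X^1·Y^0·Z^1.
  monomial 1·x^0·y^2 ↦ 1·X^0·Y^2·Z^0.
  monomial 2·x^0·y^1 ↦ 2·X^0·Y^1·Z^1.
  monomial 3·x^0·y^0 ↦ 3·X^0·Y^0·Z^2.
Collecting: F(X, Y, Z) = -2*X**2 - X*Y - 2*X*Z + Y**2 + 2*Y*Z + 3*Z**2.


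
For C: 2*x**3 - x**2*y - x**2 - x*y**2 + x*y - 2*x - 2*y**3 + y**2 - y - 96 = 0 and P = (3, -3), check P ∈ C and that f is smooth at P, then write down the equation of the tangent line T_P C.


Tangent line at P: 52*x - 49*y - 303 = 0.

Step 1: f(3, -3) = 0, so P lies on C.
Step 2: partial derivatives
  f_x(x, y) = 6*x**2 - 2*x*y - 2*x - y**2 + y - 2, f_y(x, y) = -x**2 - 2*x*y + x - 6*y**2 + 2*y - 1.
  f_x(P) = 52, f_y(P) = -49 (gradient nonzero, so P is smooth).
Step 3: tangent line at P: 52·(x − 3) + -49·(y − -3) = 0.
Expanding: 52*x - 49*y - 303 = 0.


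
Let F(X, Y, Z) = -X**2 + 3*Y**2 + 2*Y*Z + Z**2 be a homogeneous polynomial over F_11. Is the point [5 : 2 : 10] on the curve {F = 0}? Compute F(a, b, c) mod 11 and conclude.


F(5,2,10) ≡ 6 (mod 11); P is NOT on the curve.

Evaluate F(5, 2, 10) term-by-term (mod 11).
  -X**2 ↦ -1·25·1·1 = -25
  3*Y**2 ↦ 3·1·4·1 = 12
  2*Y*Z ↦ 2·1·2·10 = 40
  Z**2 ↦ 1·1·1·100 = 100
Sum: F(5, 2, 10) = (-25) + (12) + (40) + (100) = 127.
Reducing mod 11: 127 ≡ 6 (mod 11).
Since F(a, b, c) ≡ 6 ≠ 0 (mod 11), P does NOT lie on the curve.


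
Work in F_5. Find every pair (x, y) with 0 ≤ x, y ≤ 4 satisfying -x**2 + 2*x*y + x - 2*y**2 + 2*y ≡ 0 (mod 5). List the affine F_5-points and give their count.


Affine F_5-points: {(0, 0), (0, 1), (1, 0), (1, 2), (2, 4), (3, 1), (3, 3), (4, 2), (4, 3)}; count = 9.

For each of the 25 pairs (x, y) ∈ F_5², evaluate f(x, y) mod 5. Record the zeros.
  x = 0: [0↦0, 1↦0, 2↦1, 3↦3, 4↦1]  zeros at y ∈ {0, 1}
  x = 1: [0↦0, 1↦2, 2↦0, 3↦4, 4↦4]  zeros at y ∈ {0, 2}
  x = 2: [0↦3, 1↦2, 2↦2, 3↦3, 4↦0]  zeros at y ∈ {4}
  x = 3: [0↦4, 1↦0, 2↦2, 3↦0, 4↦4]  zeros at y ∈ {1, 3}
  x = 4: [0↦3, 1↦1, 2↦0, 3↦0, 4↦1]  zeros at y ∈ {2, 3}
Collecting zeros: affine points = {(0, 0), (0, 1), (1, 0), (1, 2), (2, 4), (3, 1), (3, 3), (4, 2), (4, 3)}.
Total count |C(F_5)_aff| = 9.


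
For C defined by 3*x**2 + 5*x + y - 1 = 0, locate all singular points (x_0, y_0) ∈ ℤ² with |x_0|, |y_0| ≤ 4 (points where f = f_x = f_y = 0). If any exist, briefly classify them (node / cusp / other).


No singular points in the scanned grid; C is smooth there.

Compute partial derivatives:
  f_x = 6*x + 5.
  f_y = 1.
f_y = 1 is a nonzero constant, so f_y never vanishes: no point (x, y) can satisfy f = f_x = f_y = 0. In particular no (x, y) ∈ {−4, ..., 4}² is singular; the curve is smooth.


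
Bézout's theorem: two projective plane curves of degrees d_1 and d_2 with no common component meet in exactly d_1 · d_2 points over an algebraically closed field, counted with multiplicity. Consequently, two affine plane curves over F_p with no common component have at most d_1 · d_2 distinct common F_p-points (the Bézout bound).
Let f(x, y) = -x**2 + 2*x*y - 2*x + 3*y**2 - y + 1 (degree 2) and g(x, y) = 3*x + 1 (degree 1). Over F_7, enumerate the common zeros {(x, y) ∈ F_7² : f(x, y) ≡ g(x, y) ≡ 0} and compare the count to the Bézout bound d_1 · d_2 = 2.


Common zeros: {(2, 0), (2, 6)}; count = 2; Bézout bound = 2.

deg(f) = 2, deg(g) = 1, so Bézout bound = 2.
Scan x ∈ F_7. For each x, list the y ∈ F_7 with f(x, y) ≡ 0 and those with g(x, y) ≡ 0 (mod 7); the common zeros in that column are the intersection.
  x = 0: f ≡ 0 at y ∈ ∅; g ≡ 0 at y ∈ ∅; common: ∅.
  x = 1: f ≡ 0 at y ∈ {3, 6}; g ≡ 0 at y ∈ ∅; common: ∅.
  x = 2: f ≡ 0 at y ∈ {0, 6}; g ≡ 0 at y ∈ {0, 1, 2, 3, 4, 5, 6}; common: {0, 6}.
  x = 3: f ≡ 0 at y ∈ {0, 3}; g ≡ 0 at y ∈ ∅; common: ∅.
  x = 4: f ≡ 0 at y ∈ ∅; g ≡ 0 at y ∈ ∅; common: ∅.
  x = 5: f ≡ 0 at y ∈ ∅; g ≡ 0 at y ∈ ∅; common: ∅.
  x = 6: f ≡ 0 at y ∈ ∅; g ≡ 0 at y ∈ ∅; common: ∅.
Collecting: common zeros = {(2, 0), (2, 6)}, so the count is 2.
Comparison with the Bézout bound: 2 ≤ 2 = deg(f)·deg(g), as expected for curves with no common component (the bound is attained).


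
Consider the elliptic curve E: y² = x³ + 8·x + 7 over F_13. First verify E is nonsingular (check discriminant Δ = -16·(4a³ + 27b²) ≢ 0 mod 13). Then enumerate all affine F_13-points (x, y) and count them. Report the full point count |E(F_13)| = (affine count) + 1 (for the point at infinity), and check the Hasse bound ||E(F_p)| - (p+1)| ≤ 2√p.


Affine points = {(1, 4), (1, 9), (4, 5), (4, 8), (5, 4), (5, 9), (7, 4), (7, 9), (11, 3), (11, 10)}; affine count = 10; |E(F_13)| = 11.

Discriminant check: Δ ∝ 4a³ + 27b² = 4·8³ + 27·7² = 4·512 + 27·49 ≡ 4 (mod 13). Nonzero ⇒ E is nonsingular.
For each x ∈ F_13, compute rhs = x³ + 8·x + 7 mod 13, then count y ∈ F_13 with y² ≡ rhs.
  x = 0: rhs = 7, matching y values: none (0 points).
  x = 1: rhs = 3, matching y values: 4, 9 (2 points).
  x = 2: rhs = 5, matching y values: none (0 points).
  x = 3: rhs = 6, matching y values: none (0 points).
  x = 4: rhs = 12, matching y values: 5, 8 (2 points).
  x = 5: rhs = 3, matching y values: 4, 9 (2 points).
  x = 6: rhs = 11, matching y values: none (0 points).
  x = 7: rhs = 3, matching y values: 4, 9 (2 points).
  x = 8: rhs = 11, matching y values: none (0 points).
  x = 9: rhs = 2, matching y values: none (0 points).
  x = 10: rhs = 8, matching y values: none (0 points).
  x = 11: rhs = 9, matching y values: 3, 10 (2 points).
  x = 12: rhs = 11, matching y values: none (0 points).
Total affine count: 10.
Full point count |E(F_13)| = 10 + 1 = 11.
Hasse bound: |11 − (13+1)| = |-3| = 3 ≤ 2√13 ≈ 7.2111 ✓.


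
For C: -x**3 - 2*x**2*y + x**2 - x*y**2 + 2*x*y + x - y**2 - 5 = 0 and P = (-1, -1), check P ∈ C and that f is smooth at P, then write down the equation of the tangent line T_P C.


Tangent line at P: -11*x - 4*y - 15 = 0.

Step 1: f(-1, -1) = 0, so P lies on C.
Step 2: partial derivatives
  f_x(x, y) = -3*x**2 - 4*x*y + 2*x - y**2 + 2*y + 1, f_y(x, y) = -2*x**2 - 2*x*y + 2*x - 2*y.
  f_x(P) = -11, f_y(P) = -4 (gradient nonzero, so P is smooth).
Step 3: tangent line at P: -11·(x − -1) + -4·(y − -1) = 0.
Expanding: -11*x - 4*y - 15 = 0.


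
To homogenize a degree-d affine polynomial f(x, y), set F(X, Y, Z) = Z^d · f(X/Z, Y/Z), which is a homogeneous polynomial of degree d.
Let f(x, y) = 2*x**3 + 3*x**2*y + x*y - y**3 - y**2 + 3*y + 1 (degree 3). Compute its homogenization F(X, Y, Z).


F(X, Y, Z) = 2*X**3 + 3*X**2*Y + X*Y*Z - Y**3 - Y**2*Z + 3*Y*Z**2 + Z**3

deg(f) = 3.
Substitute x = X/Z, y = Y/Z into f, then multiply by Z^3.
  monomial 2·x^3·y^0 ↦ 2·X^3·Y^0·Z^0.
  monomial 3·x^2·y^1 ↦ 3·X^2·Y^1·Z^0.
  monomial 1·x^1·y^1 ↦ 1·X^1·Y^1·Z^1.
  monomial -1·x^0·y^3 ↦ -1·X^0·Y^3·Z^0.
  monomial -1·x^0·y^2 ↦ -1·X^0·Y^2·Z^1.
  monomial 3·x^0·y^1 ↦ 3·X^0·Y^1·Z^2.
  monomial 1·x^0·y^0 ↦ 1·X^0·Y^0·Z^3.
Collecting: F(X, Y, Z) = 2*X**3 + 3*X**2*Y + X*Y*Z - Y**3 - Y**2*Z + 3*Y*Z**2 + Z**3.


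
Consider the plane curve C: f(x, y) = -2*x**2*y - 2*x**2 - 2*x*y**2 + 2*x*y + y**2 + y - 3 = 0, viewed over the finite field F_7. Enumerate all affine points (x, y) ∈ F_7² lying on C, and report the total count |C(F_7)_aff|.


Affine F_7-points: {(1, 2), (1, 6), (3, 0), (3, 2), (4, 0)}; count = 5.

For each of the 49 pairs (x, y) ∈ F_7², evaluate f(x, y) mod 7. Record the zeros.
  x = 0: [0↦4, 1↦6, 2↦3, 3↦2, 4↦3, 5↦6, 6↦4]  zeros at y ∈ ∅
  x = 1: [0↦2, 1↦2, 2↦0, 3↦3, 4↦4, 5↦3, 6↦0]  zeros at y ∈ {2, 6}
  x = 2: [0↦3, 1↦4, 2↦6, 3↦2, 4↦6, 5↦4, 6↦3]  zeros at y ∈ ∅
  x = 3: [0↦0, 1↦5, 2↦0, 3↦6, 4↦2, 5↦2, 6↦6]  zeros at y ∈ {0, 2}
  x = 4: [0↦0, 1↦5, 2↦3, 3↦1, 4↦6, 5↦4, 6↦2]  zeros at y ∈ {0}
  x = 5: [0↦3, 1↦4, 2↦1, 3↦1, 4↦4, 5↦3, 6↦5]  zeros at y ∈ ∅
  x = 6: [0↦2, 1↦2, 2↦1, 3↦6, 4↦3, 5↦6, 6↦1]  zeros at y ∈ ∅
Collecting zeros: affine points = {(1, 2), (1, 6), (3, 0), (3, 2), (4, 0)}.
Total count |C(F_7)_aff| = 5.


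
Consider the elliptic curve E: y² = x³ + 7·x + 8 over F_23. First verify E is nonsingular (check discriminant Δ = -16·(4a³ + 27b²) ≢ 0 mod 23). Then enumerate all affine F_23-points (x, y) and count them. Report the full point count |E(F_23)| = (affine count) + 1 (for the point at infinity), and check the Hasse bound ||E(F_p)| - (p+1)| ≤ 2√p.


Affine points = {(0, 10), (0, 13), (1, 4), (1, 19), (4, 10), (4, 13), (6, 6), (6, 17), (7, 3), (7, 20), (8, 1), (8, 22), (9, 8), (9, 15), (11, 6), (11, 17), (12, 7), (12, 16), (17, 7), (17, 16), (18, 3), (18, 20), (19, 10), (19, 13), (20, 11), (20, 12), (21, 3), (21, 20), (22, 0)}; affine count = 29; |E(F_23)| = 30.

Discriminant check: Δ ∝ 4a³ + 27b² = 4·7³ + 27·8² = 4·343 + 27·64 ≡ 18 (mod 23). Nonzero ⇒ E is nonsingular.
For each x ∈ F_23, compute rhs = x³ + 7·x + 8 mod 23, then count y ∈ F_23 with y² ≡ rhs.
  x = 0: rhs = 8, matching y values: 10, 13 (2 points).
  x = 1: rhs = 16, matching y values: 4, 19 (2 points).
  x = 2: rhs = 7, matching y values: none (0 points).
  x = 3: rhs = 10, matching y values: none (0 points).
  x = 4: rhs = 8, matching y values: 10, 13 (2 points).
  x = 5: rhs = 7, matching y values: none (0 points).
  x = 6: rhs = 13, matching y values: 6, 17 (2 points).
  x = 7: rhs = 9, matching y values: 3, 20 (2 points).
  x = 8: rhs = 1, matching y values: 1, 22 (2 points).
  x = 9: rhs = 18, matching y values: 8, 15 (2 points).
  x = 10: rhs = 20, matching y values: none (0 points).
  x = 11: rhs = 13, matching y values: 6, 17 (2 points).
  x = 12: rhs = 3, matching y values: 7, 16 (2 points).
  x = 13: rhs = 19, matching y values: none (0 points).
  x = 14: rhs = 21, matching y values: none (0 points).
  x = 15: rhs = 15, matching y values: none (0 points).
  x = 16: rhs = 7, matching y values: none (0 points).
  x = 17: rhs = 3, matching y values: 7, 16 (2 points).
  x = 18: rhs = 9, matching y values: 3, 20 (2 points).
  x = 19: rhs = 8, matching y values: 10, 13 (2 points).
  x = 20: rhs = 6, matching y values: 11, 12 (2 points).
  x = 21: rhs = 9, matching y values: 3, 20 (2 points).
  x = 22: rhs = 0, matching y values: 0 (1 points).
Total affine count: 29.
Full point count |E(F_23)| = 29 + 1 = 30.
Hasse bound: |30 − (23+1)| = |6| = 6 ≤ 2√23 ≈ 9.5917 ✓.


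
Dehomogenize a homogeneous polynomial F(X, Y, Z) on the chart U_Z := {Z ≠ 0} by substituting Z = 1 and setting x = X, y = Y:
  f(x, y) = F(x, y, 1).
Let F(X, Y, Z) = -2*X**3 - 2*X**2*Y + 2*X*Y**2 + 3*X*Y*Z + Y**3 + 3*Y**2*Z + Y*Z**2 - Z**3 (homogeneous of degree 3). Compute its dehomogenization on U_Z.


f(x, y) = -2*x**3 - 2*x**2*y + 2*x*y**2 + 3*x*y + y**3 + 3*y**2 + y - 1

On U_Z we set Z = 1. Each monomial c·X^i·Y^j·Z^k in F becomes c·x^i·y^j·1^k = c·x^i·y^j.
Substituting Z = 1: F(X, Y, 1) = -2*x**3 - 2*x**2*y + 2*x*y**2 + 3*x*y + y**3 + 3*y**2 + y - 1.
Note: deg(f) ≤ deg(F) = 3; strict inequality happens when F is divisible by Z (lost terms).


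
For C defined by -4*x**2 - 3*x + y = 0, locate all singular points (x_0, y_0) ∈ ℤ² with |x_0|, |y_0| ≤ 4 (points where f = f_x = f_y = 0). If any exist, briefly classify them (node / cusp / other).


No singular points in the scanned grid; C is smooth there.

Compute partial derivatives:
  f_x = -8*x - 3.
  f_y = 1.
f_y = 1 is a nonzero constant, so f_y never vanishes: no point (x, y) can satisfy f = f_x = f_y = 0. In particular no (x, y) ∈ {−4, ..., 4}² is singular; the curve is smooth.


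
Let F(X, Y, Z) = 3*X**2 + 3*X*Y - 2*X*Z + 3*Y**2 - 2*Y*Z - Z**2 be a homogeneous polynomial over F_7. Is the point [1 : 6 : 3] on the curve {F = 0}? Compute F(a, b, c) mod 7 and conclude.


F(1,6,3) ≡ 1 (mod 7); P is NOT on the curve.

Evaluate F(1, 6, 3) term-by-term (mod 7).
  3*X**2 ↦ 3·1·1·1 = 3
  3*X*Y ↦ 3·1·6·1 = 18
  -2*X*Z ↦ -2·1·1·3 = -6
  3*Y**2 ↦ 3·1·36·1 = 108
  -2*Y*Z ↦ -2·1·6·3 = -36
  -Z**2 ↦ -1·1·1·9 = -9
Sum: F(1, 6, 3) = (3) + (18) + (-6) + (108) + (-36) + (-9) = 78.
Reducing mod 7: 78 ≡ 1 (mod 7).
Since F(a, b, c) ≡ 1 ≠ 0 (mod 7), P does NOT lie on the curve.


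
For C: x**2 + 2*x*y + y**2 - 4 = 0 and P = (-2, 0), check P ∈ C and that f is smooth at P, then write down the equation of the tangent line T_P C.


Tangent line at P: -4*x - 4*y - 8 = 0.

Step 1: f(-2, 0) = 0, so P lies on C.
Step 2: partial derivatives
  f_x(x, y) = 2*x + 2*y, f_y(x, y) = 2*x + 2*y.
  f_x(P) = -4, f_y(P) = -4 (gradient nonzero, so P is smooth).
Step 3: tangent line at P: -4·(x − -2) + -4·(y − 0) = 0.
Expanding: -4*x - 4*y - 8 = 0.


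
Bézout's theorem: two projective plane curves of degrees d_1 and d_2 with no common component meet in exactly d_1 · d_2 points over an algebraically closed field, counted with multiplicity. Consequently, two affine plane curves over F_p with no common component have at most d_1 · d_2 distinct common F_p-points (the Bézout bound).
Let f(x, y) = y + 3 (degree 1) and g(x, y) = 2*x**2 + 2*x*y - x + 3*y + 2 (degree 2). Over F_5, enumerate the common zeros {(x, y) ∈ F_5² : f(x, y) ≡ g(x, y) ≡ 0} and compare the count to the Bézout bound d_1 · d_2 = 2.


Common zeros: {(3, 2)}; count = 1; Bézout bound = 2.

deg(f) = 1, deg(g) = 2, so Bézout bound = 2.
Scan x ∈ F_5. For each x, list the y ∈ F_5 with f(x, y) ≡ 0 and those with g(x, y) ≡ 0 (mod 5); the common zeros in that column are the intersection.
  x = 0: f ≡ 0 at y ∈ {2}; g ≡ 0 at y ∈ {1}; common: ∅.
  x = 1: f ≡ 0 at y ∈ {2}; g ≡ 0 at y ∈ ∅; common: ∅.
  x = 2: f ≡ 0 at y ∈ {2}; g ≡ 0 at y ∈ {1}; common: ∅.
  x = 3: f ≡ 0 at y ∈ {2}; g ≡ 0 at y ∈ {2}; common: {2}.
  x = 4: f ≡ 0 at y ∈ {2}; g ≡ 0 at y ∈ {0}; common: ∅.
Collecting: common zeros = {(3, 2)}, so the count is 1.
Comparison with the Bézout bound: 1 ≤ 2 = deg(f)·deg(g), as expected for curves with no common component (the affine F_5-count falls short of the bound because intersections may lie at infinity, over extension fields, or carry multiplicity).


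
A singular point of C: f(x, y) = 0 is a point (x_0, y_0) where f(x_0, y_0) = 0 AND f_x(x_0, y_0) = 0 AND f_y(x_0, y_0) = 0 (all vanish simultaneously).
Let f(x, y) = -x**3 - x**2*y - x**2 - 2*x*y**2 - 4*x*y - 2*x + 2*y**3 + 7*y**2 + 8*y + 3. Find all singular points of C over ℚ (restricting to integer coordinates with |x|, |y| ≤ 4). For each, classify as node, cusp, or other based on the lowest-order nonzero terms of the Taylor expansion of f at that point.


Singular points: {(0, -1)}; classification: cusp.

Compute partial derivatives:
  f_x = -3*x**2 - 2*x*y - 2*x - 2*y**2 - 4*y - 2.
  f_y = -x**2 - 4*x*y - 4*x + 6*y**2 + 14*y + 8.
Scan x_0 ∈ {−4, ..., 4}. For each x_0, f_y(x_0, y) is a polynomial in y; find its integer roots y ∈ {−4, ..., 4}, then test f_x and f at those candidates.
  x = -4: f_y(-4, y) = 6*y**2 + 30*y + 8; no integer root y with |y| ≤ 4.
  x = -3: f_y(-3, y) = 6*y**2 + 26*y + 11; no integer root y with |y| ≤ 4.
  x = -2: f_y(-2, y) = 6*y**2 + 22*y + 12; vanishes at y ∈ {-3}. (-2, -3): f_x = -28 ≠ 0.
  x = -1: f_y(-1, y) = 6*y**2 + 18*y + 11; no integer root y with |y| ≤ 4.
  x = 0: f_y(0, y) = 6*y**2 + 14*y + 8; vanishes at y ∈ {-1}. (0, -1): f_x = 0, f = 0 — SINGULAR.
  x = 1: f_y(1, y) = 6*y**2 + 10*y + 3; no integer root y with |y| ≤ 4.
  x = 2: f_y(2, y) = 6*y**2 + 6*y - 4; no integer root y with |y| ≤ 4.
  x = 3: f_y(3, y) = 6*y**2 + 2*y - 13; no integer root y with |y| ≤ 4.
  x = 4: f_y(4, y) = 6*y**2 - 2*y - 24; no integer root y with |y| ≤ 4.
Only singular point on the grid: (0, -1).
Classify: substitute x = 0 + u, y = -1 + v and expand: f = -u**3 - u**2*v - 2*u*v**2 + 2*v**3 + v**2.
No constant or linear terms (consistent with a singular point). Quadratic part: v**2. Cubic part: -u**3 - u**2*v - 2*u*v**2 + 2*v**3.
The quadratic part v**2 is a perfect square, so there is a single (double) tangent line v = 0, i.e. y = -1. Restricting the cubic part to that line (v = 0) leaves -u**3 ≠ 0, so f is not divisible by v and the branch is v² ≈ u**3 to lowest order — this is a cusp.
Classification: cusp.


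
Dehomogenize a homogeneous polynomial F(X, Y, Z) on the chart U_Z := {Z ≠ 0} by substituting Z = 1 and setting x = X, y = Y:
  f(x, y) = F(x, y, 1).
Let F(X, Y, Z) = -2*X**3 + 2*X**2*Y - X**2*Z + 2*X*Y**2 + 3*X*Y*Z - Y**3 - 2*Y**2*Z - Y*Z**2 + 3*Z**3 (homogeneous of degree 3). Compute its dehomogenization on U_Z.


f(x, y) = -2*x**3 + 2*x**2*y - x**2 + 2*x*y**2 + 3*x*y - y**3 - 2*y**2 - y + 3

On U_Z we set Z = 1. Each monomial c·X^i·Y^j·Z^k in F becomes c·x^i·y^j·1^k = c·x^i·y^j.
Substituting Z = 1: F(X, Y, 1) = -2*x**3 + 2*x**2*y - x**2 + 2*x*y**2 + 3*x*y - y**3 - 2*y**2 - y + 3.
Note: deg(f) ≤ deg(F) = 3; strict inequality happens when F is divisible by Z (lost terms).


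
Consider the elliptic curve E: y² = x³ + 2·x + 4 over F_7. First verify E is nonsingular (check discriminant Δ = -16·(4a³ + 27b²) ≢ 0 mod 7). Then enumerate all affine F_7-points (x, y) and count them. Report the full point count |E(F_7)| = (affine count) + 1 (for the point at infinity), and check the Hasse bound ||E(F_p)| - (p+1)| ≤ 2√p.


Affine points = {(0, 2), (0, 5), (1, 0), (2, 3), (2, 4), (3, 3), (3, 4), (6, 1), (6, 6)}; affine count = 9; |E(F_7)| = 10.

Discriminant check: Δ ∝ 4a³ + 27b² = 4·2³ + 27·4² = 4·8 + 27·16 ≡ 2 (mod 7). Nonzero ⇒ E is nonsingular.
For each x ∈ F_7, compute rhs = x³ + 2·x + 4 mod 7, then count y ∈ F_7 with y² ≡ rhs.
  x = 0: rhs = 4, matching y values: 2, 5 (2 points).
  x = 1: rhs = 0, matching y values: 0 (1 points).
  x = 2: rhs = 2, matching y values: 3, 4 (2 points).
  x = 3: rhs = 2, matching y values: 3, 4 (2 points).
  x = 4: rhs = 6, matching y values: none (0 points).
  x = 5: rhs = 6, matching y values: none (0 points).
  x = 6: rhs = 1, matching y values: 1, 6 (2 points).
Total affine count: 9.
Full point count |E(F_7)| = 9 + 1 = 10.
Hasse bound: |10 − (7+1)| = |2| = 2 ≤ 2√7 ≈ 5.2915 ✓.
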